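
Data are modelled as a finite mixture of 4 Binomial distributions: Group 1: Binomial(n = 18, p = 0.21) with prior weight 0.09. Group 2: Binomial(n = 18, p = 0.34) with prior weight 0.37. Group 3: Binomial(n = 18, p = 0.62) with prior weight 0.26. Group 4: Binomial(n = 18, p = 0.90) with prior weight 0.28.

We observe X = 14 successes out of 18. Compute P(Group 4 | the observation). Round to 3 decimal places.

The responsibility of component k is π_k f_k(x) divided by Σ_j π_j f_j(x).
Component likelihoods at x = 14 successes out of 18:
  f_1 = C(18,14)·0.21^14·0.79^4 = 3060·3.24392e-10·0.389501 = 3.86634e-07
  f_2 = C(18,14)·0.34^14·0.66^4 = 3060·2.7587e-07·0.189747 = 0.000160178
  f_3 = C(18,14)·0.62^14·0.38^4 = 3060·0.00124018·0.0208514 = 0.0791297
  f_4 = C(18,14)·0.90^14·0.10^4 = 3060·0.228768·0.0001 = 0.070003
Prior × likelihood for each component:
  π_1·f_1 = 0.09 × 3.86634e-07 = 3.47971e-08
  π_2·f_2 = 0.37 × 0.000160178 = 5.92657e-05
  π_3·f_3 = 0.26 × 0.0791297 = 0.0205737
  π_4·f_4 = 0.28 × 0.070003 = 0.0196008
Evidence: 3.47971e-08 + 5.92657e-05 + 0.0205737 + 0.0196008 = 0.0402339
Responsibility of Group 4: 0.0196008 / 0.0402339 ≈ 0.487

0.487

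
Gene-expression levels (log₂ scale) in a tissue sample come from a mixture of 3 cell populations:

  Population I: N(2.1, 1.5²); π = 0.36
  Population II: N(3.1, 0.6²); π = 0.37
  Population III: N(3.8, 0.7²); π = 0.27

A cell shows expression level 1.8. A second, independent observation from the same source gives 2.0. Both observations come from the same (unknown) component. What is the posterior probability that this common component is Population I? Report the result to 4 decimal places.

By Bayes' theorem, P(k | x) = P(Z=k) f_k(x) / Σ_j P(Z=j) f_j(x).
Since both observations come from the same component, the likelihood for component k is f_k(x₁)·f_k(x₂).
  f_I = [0.260695] × [0.265371] = 0.069181
  f_II = [0.0635877] × [0.123852] = 0.00787546
  f_III = [0.00962014] × [0.0208921] = 0.000200985
Prior × likelihood for each component:
  P(Z=I)·f_I = 0.36 × 0.069181 = 0.0249051
  P(Z=II)·f_II = 0.37 × 0.00787546 = 0.00291392
  P(Z=III)·f_III = 0.27 × 0.000200985 = 5.42658e-05
Denominator: 0.0249051 + 0.00291392 + 5.42658e-05 = 0.0278733
P(Population I | x) ≈ 0.8935

0.8935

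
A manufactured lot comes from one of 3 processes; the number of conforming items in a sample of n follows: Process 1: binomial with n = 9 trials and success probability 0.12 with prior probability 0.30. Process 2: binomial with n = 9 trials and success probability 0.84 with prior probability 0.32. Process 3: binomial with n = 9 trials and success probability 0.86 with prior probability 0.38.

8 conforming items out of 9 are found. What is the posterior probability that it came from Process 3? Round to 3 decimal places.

By Bayes' theorem, P(k | x) = w_k f_k(x) / Σ_j w_j f_j(x).
Binomial probabilities:
  f_1 = C(9,8)·0.12^8·0.88^1 = 9·4.29982e-08·0.88 = 3.40546e-07
  f_2 = C(9,8)·0.84^8·0.16^1 = 9·0.247876·0.16 = 0.356941
  f_3 = C(9,8)·0.86^8·0.14^1 = 9·0.299218·0.14 = 0.377015
Weight by the priors:
  w_1·f_1 = 0.30 × 3.40546e-07 = 1.02164e-07
  w_2·f_2 = 0.32 × 0.356941 = 0.114221
  w_3·f_3 = 0.38 × 0.377015 = 0.143266
Denominator: 1.02164e-07 + 0.114221 + 0.143266 = 0.257487
Responsibility of Process 3: 0.143266 / 0.257487 ≈ 0.556

0.556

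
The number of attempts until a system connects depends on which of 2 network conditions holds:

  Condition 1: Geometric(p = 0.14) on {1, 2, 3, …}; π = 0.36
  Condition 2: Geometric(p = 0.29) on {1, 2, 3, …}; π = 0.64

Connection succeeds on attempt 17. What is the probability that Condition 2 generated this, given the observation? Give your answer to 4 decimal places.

0.1464

Apply Bayes' rule: the posterior for each component is proportional to its prior times its likelihood at x.
Geometric probabilities:
  p_1 = 0.14·(1−0.14)^16 = 0.14·0.0895314 = 0.0125344
  p_2 = 0.29·(1−0.29)^16 = 0.29·0.00416998 = 0.00120929
Unnormalised posteriors:
  P(Z=1)·p_1 = 0.36 × 0.0125344 = 0.00451238
  P(Z=2)·p_2 = 0.64 × 0.00120929 = 0.000773948
Marginal: 0.00451238 + 0.000773948 = 0.00528633
So the posterior for Condition 2 is 0.000773948 / 0.00528633 ≈ 0.1464.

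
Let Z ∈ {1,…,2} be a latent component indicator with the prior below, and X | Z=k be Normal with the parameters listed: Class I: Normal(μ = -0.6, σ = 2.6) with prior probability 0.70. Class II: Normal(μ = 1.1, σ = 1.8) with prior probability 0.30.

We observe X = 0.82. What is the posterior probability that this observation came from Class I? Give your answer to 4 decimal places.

Posterior ∝ prior × likelihood, so P(k | x) ∝ P(Z=k) f_k(x); normalise over all components.
Component likelihoods at x = 0.82:
  L_I = (1/(2.6·√(2π)))·exp(−(0.82−-0.6)²/(2·2.6²)) = 0.153439·exp(-0.14914) = 0.13218
  L_II = (1/(1.8·√(2π)))·exp(−(0.82−1.1)²/(2·1.8²)) = 0.221635·exp(-0.01210) = 0.218969
Weight by the priors:
  P(Z=I)·L_I = 0.70 × 0.13218 = 0.0925259
  P(Z=II)·L_II = 0.30 × 0.218969 = 0.0656908
Sum: 0.0925259 + 0.0656908 = 0.158217
Responsibility of Class I: 0.0925259 / 0.158217 ≈ 0.5848

0.5848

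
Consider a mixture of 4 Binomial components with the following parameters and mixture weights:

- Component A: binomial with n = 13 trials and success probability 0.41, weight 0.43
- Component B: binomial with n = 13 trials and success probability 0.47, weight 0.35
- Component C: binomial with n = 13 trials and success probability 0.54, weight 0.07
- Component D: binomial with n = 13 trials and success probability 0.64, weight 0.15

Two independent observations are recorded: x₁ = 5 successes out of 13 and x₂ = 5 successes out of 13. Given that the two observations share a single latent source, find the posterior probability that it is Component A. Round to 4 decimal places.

0.6127

P(component k | x) = P(Z=k)·f_k(x) / marginal(x), where marginal(x) = Σ_j P(Z=j)·f_j(x).
Since both observations come from the same component, the likelihood for component k is f_k(x₁)·f_k(x₂).
  f_A = [C(13,5)·0.41^5·0.59^8 = 1287·0.0115856·0.014683 = 0.218934] × [0.218934] = 0.0479323
  f_B = [C(13,5)·0.47^5·0.53^8 = 1287·0.0229345·0.00622597 = 0.18377] × [0.18377] = 0.0337714
  f_C = [C(13,5)·0.54^5·0.46^8 = 1287·0.0459165·0.00200476 = 0.11847] × [0.11847] = 0.0140352
  f_D = [C(13,5)·0.64^5·0.36^8 = 1287·0.107374·0.000282111 = 0.0389851] × [0.0389851] = 0.00151984
Prior × likelihood for each component:
  P(Z=A)·f_A = 0.43 × 0.0479323 = 0.0206109
  P(Z=B)·f_B = 0.35 × 0.0337714 = 0.01182
  P(Z=C)·f_C = 0.07 × 0.0140352 = 0.000982467
  P(Z=D)·f_D = 0.15 × 0.00151984 = 0.000227975
Evidence: 0.0206109 + 0.01182 + 0.000982467 + 0.000227975 = 0.0336413
Responsibility of Component A: 0.0206109 / 0.0336413 ≈ 0.6127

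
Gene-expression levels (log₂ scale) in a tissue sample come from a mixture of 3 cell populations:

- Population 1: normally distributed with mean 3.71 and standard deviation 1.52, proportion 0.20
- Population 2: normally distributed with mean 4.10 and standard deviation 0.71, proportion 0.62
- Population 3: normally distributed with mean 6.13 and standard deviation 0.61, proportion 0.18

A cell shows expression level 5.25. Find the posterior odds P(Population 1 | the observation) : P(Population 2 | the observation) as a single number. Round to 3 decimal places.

0.335

The posterior odds equal the prior odds times the likelihood ratio: (π_i/π_j)·(f_i(x)/f_j(x)).
Component likelihoods at x = 5.25:
  L_1 = (1/(1.52·√(2π)))·exp(−(5.25−3.71)²/(2·1.52²)) = 0.262462·exp(-0.51324) = 0.157097
  L_2 = (1/(0.71·√(2π)))·exp(−(5.25−4.10)²/(2·0.71²)) = 0.561891·exp(-1.31174) = 0.151345
  L_3 = (1/(0.61·√(2π)))·exp(−(5.25−6.13)²/(2·0.61²)) = 0.654004·exp(-1.04058) = 0.231027
0.0314194 / 0.093834 ≈ 0.335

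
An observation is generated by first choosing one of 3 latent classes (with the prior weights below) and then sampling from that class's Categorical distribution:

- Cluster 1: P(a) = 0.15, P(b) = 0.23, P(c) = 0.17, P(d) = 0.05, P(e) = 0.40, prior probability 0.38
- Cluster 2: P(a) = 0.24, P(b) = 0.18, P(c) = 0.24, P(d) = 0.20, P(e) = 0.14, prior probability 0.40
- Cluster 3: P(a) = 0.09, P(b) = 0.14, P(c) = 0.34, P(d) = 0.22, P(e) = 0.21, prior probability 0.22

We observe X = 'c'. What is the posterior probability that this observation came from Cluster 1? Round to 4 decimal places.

0.2744

The responsibility of component k is w_k f_k(x) divided by Σ_j w_j f_j(x).
Evaluate each component's likelihood at the observed value:
  L_1 = P(c | comp) = 0.17
  L_2 = P(c | comp) = 0.24
  L_3 = P(c | comp) = 0.34
Weight by the priors:
  w_1·L_1 = 0.38 × 0.17 = 0.0646
  w_2·L_2 = 0.40 × 0.24 = 0.096
  w_3·L_3 = 0.22 × 0.34 = 0.0748
Evidence: 0.0646 + 0.096 + 0.0748 = 0.2354
Responsibility of Cluster 1: 0.0646 / 0.2354 ≈ 0.2744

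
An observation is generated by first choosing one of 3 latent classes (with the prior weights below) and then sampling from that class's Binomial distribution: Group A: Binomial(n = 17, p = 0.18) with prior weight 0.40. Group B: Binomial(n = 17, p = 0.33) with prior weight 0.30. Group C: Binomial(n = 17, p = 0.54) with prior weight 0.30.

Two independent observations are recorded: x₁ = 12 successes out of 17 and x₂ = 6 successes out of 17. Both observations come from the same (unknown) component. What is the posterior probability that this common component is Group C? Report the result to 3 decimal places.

By Bayes' theorem, P(k | x) = π_k f_k(x) / Σ_j π_j f_j(x).
Since both observations come from the same component, the likelihood for component k is f_k(x₁)·f_k(x₂).
  p_A = [2.65393e-06] × [0.0474425] = 1.25909e-07
  p_B = [0.00139345] × [0.195203] = 0.000272006
  p_C = [0.0783546] × [0.0598796] = 0.00469184
Unnormalised posteriors:
  π_A·p_A = 0.40 × 1.25909e-07 = 5.03637e-08
  π_B·p_B = 0.30 × 0.000272006 = 8.16018e-05
  π_C·p_C = 0.30 × 0.00469184 = 0.00140755
Normaliser: 5.03637e-08 + 8.16018e-05 + 0.00140755 = 0.00148921
So the posterior for Group C is 0.00140755 / 0.00148921 ≈ 0.945.

0.945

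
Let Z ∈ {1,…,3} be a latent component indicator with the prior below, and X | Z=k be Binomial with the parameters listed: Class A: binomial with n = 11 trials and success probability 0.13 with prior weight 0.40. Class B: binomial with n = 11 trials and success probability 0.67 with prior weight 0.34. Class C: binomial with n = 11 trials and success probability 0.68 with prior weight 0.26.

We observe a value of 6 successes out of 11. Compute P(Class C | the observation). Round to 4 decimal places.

The responsibility of component k is w_k f_k(x) divided by Σ_j w_j f_j(x).
Component likelihoods at x = 6 successes out of 11:
  p_A = 0.00111147
  p_B = 0.163554
  p_C = 0.153266
Weight by the priors:
  w_A·p_A = 0.40 × 0.00111147 = 0.000444589
  w_B·p_B = 0.34 × 0.163554 = 0.0556083
  w_C·p_C = 0.26 × 0.153266 = 0.0398491
Normaliser: 0.000444589 + 0.0556083 + 0.0398491 = 0.095902
So the posterior for Class C is 0.0398491 / 0.095902 ≈ 0.4155.

0.4155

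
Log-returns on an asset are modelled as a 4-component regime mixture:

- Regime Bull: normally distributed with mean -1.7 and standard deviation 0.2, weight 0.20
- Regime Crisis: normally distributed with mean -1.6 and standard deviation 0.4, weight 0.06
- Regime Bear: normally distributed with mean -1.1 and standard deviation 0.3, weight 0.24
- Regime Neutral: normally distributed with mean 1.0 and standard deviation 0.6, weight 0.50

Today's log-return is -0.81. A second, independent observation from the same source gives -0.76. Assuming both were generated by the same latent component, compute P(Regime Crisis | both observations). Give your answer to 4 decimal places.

The responsibility of component k is π_k f_k(x) divided by Σ_j π_j f_j(x).
Since both observations come from the same component, the likelihood for component k is f_k(x₁)·f_k(x₂).
  L_Bull = [9.9959e-05] × [3.18491e-05] = 3.18361e-09
  L_Crisis = [0.141854] × [0.109959] = 0.0155981
  L_Bear = [0.833445] × [0.699641] = 0.583112
  L_Neutral = [0.0070252] × [0.00900176] = 6.32392e-05
Prior × likelihood for each component:
  π_Bull·L_Bull = 0.20 × 3.18361e-09 = 6.36721e-10
  π_Crisis·L_Crisis = 0.06 × 0.0155981 = 0.000935884
  π_Bear·L_Bear = 0.24 × 0.583112 = 0.139947
  π_Neutral·L_Neutral = 0.50 × 6.32392e-05 = 3.16196e-05
Denominator: 6.36721e-10 + 0.000935884 + 0.139947 + 3.16196e-05 = 0.140914
P(Regime Crisis | x₁, x₂) ≈ 0.0066

0.0066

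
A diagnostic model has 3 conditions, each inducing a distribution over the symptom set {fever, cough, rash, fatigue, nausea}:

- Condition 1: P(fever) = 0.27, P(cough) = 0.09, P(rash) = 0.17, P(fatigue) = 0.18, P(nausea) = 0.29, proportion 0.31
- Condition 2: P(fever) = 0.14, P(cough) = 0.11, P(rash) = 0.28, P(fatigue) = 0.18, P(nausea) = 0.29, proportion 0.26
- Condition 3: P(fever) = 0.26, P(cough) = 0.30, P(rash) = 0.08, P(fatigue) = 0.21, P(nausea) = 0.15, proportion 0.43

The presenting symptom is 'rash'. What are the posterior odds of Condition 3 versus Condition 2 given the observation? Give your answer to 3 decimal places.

0.473

Since P(k|x) ∝ w_k f_k(x), the posterior odds are w_i f_i(x) / (w_j f_j(x)).
Evaluate each component's likelihood at the observed value:
  L_1 = 0.17
  L_2 = 0.28
  L_3 = 0.08
Odds = (0.43/0.26) × (0.08/0.28) = 1.65385 × 0.285714 ≈ 0.473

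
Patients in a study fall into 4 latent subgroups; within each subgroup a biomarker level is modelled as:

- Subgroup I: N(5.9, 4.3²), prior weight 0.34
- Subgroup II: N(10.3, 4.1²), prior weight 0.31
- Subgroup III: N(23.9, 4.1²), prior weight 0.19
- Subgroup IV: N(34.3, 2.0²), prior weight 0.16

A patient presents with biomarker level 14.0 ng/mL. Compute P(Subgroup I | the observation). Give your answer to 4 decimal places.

P(component k | x) = π_k·f_k(x) / marginal(x), where marginal(x) = Σ_j π_j·f_j(x).
Normal densities:
  p_I = (1/(4.3·√(2π)))·exp(−(14.0−5.9)²/(2·4.3²)) = 0.092777·exp(-1.77420) = 0.0157368
  p_II = (1/(4.1·√(2π)))·exp(−(14.0−10.3)²/(2·4.1²)) = 0.097303·exp(-0.40720) = 0.0647563
  p_III = (1/(4.1·√(2π)))·exp(−(14.0−23.9)²/(2·4.1²)) = 0.097303·exp(-2.91523) = 0.00527301
  p_IV = (1/(2.0·√(2π)))·exp(−(14.0−34.3)²/(2·2.0²)) = 0.199471·exp(-51.51125) = 8.48845e-24
Weight by the priors:
  π_I·p_I = 0.34 × 0.0157368 = 0.0053505
  π_II·p_II = 0.31 × 0.0647563 = 0.0200745
  π_III·p_III = 0.19 × 0.00527301 = 0.00100187
  π_IV·p_IV = 0.16 × 8.48845e-24 = 1.35815e-24
Marginal: 0.0053505 + 0.0200745 + 0.00100187 + 1.35815e-24 = 0.0264268
P(Subgroup I | the observation) ≈ 0.2025

0.2025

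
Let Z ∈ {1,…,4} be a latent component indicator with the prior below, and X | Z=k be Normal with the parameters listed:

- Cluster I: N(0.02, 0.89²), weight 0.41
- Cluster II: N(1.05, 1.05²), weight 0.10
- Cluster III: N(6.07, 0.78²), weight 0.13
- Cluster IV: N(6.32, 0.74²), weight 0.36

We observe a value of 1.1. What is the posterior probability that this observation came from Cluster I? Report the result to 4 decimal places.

0.6987

The responsibility of component k is w_k f_k(x) divided by Σ_j w_j f_j(x).
Normal densities:
  f_I = 0.214665
  f_II = 0.379514
  f_III = 7.81065e-10
  f_IV = 8.44309e-12
Multiply by the mixture weights:
  w_I·f_I = 0.41 × 0.214665 = 0.0880128
  w_II·f_II = 0.10 × 0.379514 = 0.0379514
  w_III·f_III = 0.13 × 7.81065e-10 = 1.01539e-10
  w_IV·f_IV = 0.36 × 8.44309e-12 = 3.03951e-12
Evidence: 0.0880128 + 0.0379514 + 1.01539e-10 + 3.03951e-12 = 0.125964
P(Cluster I | x) = 0.0880128 / 0.125964 ≈ 0.6987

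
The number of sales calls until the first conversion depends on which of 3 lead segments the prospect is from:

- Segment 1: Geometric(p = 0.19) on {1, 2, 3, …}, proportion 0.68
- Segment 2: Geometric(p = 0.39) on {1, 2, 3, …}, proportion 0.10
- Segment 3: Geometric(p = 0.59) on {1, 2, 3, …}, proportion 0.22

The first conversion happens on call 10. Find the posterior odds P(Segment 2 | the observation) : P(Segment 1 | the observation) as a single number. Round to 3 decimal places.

Only the two components matter; the odds are (π_i f_i(x)) / (π_j f_j(x)).
Geometric probabilities:
  L_1 = 0.19·(1−0.19)^9 = 0.19·0.150095 = 0.028518
  L_2 = 0.39·(1−0.39)^9 = 0.39·0.0116941 = 0.00456072
  L_3 = 0.59·(1−0.59)^9 = 0.59·0.000327382 = 0.000193155
0.000456072 / 0.0193922 ≈ 0.024

0.024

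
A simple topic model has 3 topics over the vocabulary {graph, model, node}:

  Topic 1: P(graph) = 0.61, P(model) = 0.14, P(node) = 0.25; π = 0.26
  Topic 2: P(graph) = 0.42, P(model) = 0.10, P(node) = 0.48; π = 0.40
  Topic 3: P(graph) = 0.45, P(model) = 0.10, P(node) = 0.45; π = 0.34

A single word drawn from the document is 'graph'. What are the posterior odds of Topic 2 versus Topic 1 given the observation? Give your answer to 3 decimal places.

Since P(k|x) ∝ π_k f_k(x), the posterior odds are π_i f_i(x) / (π_j f_j(x)).
Categorical probabilities:
  p_1 = 0.61
  p_2 = 0.42
  p_3 = 0.45
0.168 / 0.1586 ≈ 1.059

1.059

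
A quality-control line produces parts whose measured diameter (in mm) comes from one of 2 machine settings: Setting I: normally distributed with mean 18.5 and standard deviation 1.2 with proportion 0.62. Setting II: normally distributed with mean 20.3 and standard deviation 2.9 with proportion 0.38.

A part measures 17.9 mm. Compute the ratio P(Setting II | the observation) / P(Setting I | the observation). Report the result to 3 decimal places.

Since P(k|x) ∝ π_k f_k(x), the posterior odds are π_i f_i(x) / (π_j f_j(x)).
Component likelihoods at x = 17.9 mm:
  f_I = (1/(1.2·√(2π)))·exp(−(17.9−18.5)²/(2·1.2²)) = 0.332452·exp(-0.12500) = 0.293388
  f_II = (1/(2.9·√(2π)))·exp(−(17.9−20.3)²/(2·2.9²)) = 0.137566·exp(-0.34245) = 0.0976761
Posterior odds = (π_II·f_II) / (π_I·f_I) = (0.38·0.0976761) / (0.62·0.293388) = 0.0371169 / 0.1819 ≈ 0.204

0.204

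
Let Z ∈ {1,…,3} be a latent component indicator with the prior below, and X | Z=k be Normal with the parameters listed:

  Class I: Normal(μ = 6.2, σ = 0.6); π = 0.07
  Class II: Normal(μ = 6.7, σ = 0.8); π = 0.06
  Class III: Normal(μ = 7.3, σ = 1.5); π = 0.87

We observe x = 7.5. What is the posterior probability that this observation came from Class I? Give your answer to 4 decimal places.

P(component k | x) = P(Z=k)·f_k(x) / marginal(x), where marginal(x) = Σ_j P(Z=j)·f_j(x).
Evaluate each component's likelihood at the observed value:
  L_I = 0.0635877
  L_II = 0.302463
  L_III = 0.263608
Unnormalised posteriors:
  P(Z=I)·L_I = 0.07 × 0.0635877 = 0.00445114
  P(Z=II)·L_II = 0.06 × 0.302463 = 0.0181478
  P(Z=III)·L_III = 0.87 × 0.263608 = 0.229339
Denominator: 0.00445114 + 0.0181478 + 0.229339 = 0.251938
P(Class I | x) = 0.00445114 / 0.251938 ≈ 0.0177

0.0177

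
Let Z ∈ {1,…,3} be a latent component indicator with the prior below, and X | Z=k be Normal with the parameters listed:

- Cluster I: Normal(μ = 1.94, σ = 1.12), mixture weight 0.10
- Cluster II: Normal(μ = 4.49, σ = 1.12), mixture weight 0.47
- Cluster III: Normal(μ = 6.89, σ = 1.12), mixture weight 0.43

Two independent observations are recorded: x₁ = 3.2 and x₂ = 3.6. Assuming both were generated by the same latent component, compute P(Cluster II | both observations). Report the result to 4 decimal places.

Apply Bayes' rule: the posterior for each component is proportional to its prior times its likelihood at x.
Since both observations come from the same component, the likelihood for component k is f_k(x₁)·f_k(x₂).
  L_I = [(1/(1.12·√(2π)))·exp(−(3.2−1.94)²/(2·1.12²)) = 0.356198·exp(-0.63281) = 0.189176] × [0.118761] = 0.0224667
  L_II = [(1/(1.12·√(2π)))·exp(−(3.2−4.49)²/(2·1.12²)) = 0.356198·exp(-0.66331) = 0.183494] × [0.25976] = 0.0476645
  L_III = [(1/(1.12·√(2π)))·exp(−(3.2−6.89)²/(2·1.12²)) = 0.356198·exp(-5.42734) = 0.00156542] × [0.00476375] = 7.45725e-06
Multiply by the mixture weights:
  w_I·L_I = 0.10 × 0.0224667 = 0.00224667
  w_II·L_II = 0.47 × 0.0476645 = 0.0224023
  w_III·L_III = 0.43 × 7.45725e-06 = 3.20662e-06
Denominator: 0.00224667 + 0.0224023 + 3.20662e-06 = 0.0246522
So the posterior for Cluster II is 0.0224023 / 0.0246522 ≈ 0.9087.

0.9087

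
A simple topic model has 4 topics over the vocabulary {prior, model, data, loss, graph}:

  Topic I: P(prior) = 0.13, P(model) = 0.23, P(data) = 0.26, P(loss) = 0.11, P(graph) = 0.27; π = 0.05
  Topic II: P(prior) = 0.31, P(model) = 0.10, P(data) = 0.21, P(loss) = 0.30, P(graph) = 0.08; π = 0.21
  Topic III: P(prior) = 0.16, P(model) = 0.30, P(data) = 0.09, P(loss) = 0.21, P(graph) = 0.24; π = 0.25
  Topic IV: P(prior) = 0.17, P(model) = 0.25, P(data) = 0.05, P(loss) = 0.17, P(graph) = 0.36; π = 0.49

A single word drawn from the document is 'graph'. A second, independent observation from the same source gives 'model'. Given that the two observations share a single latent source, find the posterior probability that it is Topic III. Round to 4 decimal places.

0.2691

P(component k | x) = π_k·f_k(x) / marginal(x), where marginal(x) = Σ_j π_j·f_j(x).
Since both observations come from the same component, the likelihood for component k is f_k(x₁)·f_k(x₂).
  L_I = [P(graph | comp) = 0.27] × [0.23] = 0.0621
  L_II = [P(graph | comp) = 0.08] × [0.1] = 0.008
  L_III = [P(graph | comp) = 0.24] × [0.3] = 0.072
  L_IV = [P(graph | comp) = 0.36] × [0.25] = 0.09
Weight by the priors:
  π_I·L_I = 0.05 × 0.0621 = 0.003105
  π_II·L_II = 0.21 × 0.008 = 0.00168
  π_III·L_III = 0.25 × 0.072 = 0.018
  π_IV·L_IV = 0.49 × 0.09 = 0.0441
Marginal: 0.003105 + 0.00168 + 0.018 + 0.0441 = 0.066885
Responsibility of Topic III: 0.018 / 0.066885 ≈ 0.2691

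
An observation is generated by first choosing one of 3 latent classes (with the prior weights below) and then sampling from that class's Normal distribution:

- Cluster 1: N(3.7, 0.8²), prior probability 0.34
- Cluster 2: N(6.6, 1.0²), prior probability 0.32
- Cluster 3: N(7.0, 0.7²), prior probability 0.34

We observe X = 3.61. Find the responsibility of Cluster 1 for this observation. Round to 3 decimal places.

0.991

The responsibility of component k is π_k f_k(x) divided by Σ_j π_j f_j(x).
Component likelihoods at x = 3.61:
  L_1 = (1/(0.8·√(2π)))·exp(−(3.61−3.7)²/(2·0.8²)) = 0.498678·exp(-0.00633) = 0.495532
  L_2 = (1/(1.0·√(2π)))·exp(−(3.61−6.6)²/(2·1.0²)) = 0.398942·exp(-4.47005) = 0.00456659
  L_3 = (1/(0.7·√(2π)))·exp(−(3.61−7.0)²/(2·0.7²)) = 0.569918·exp(-11.72663) = 4.60257e-06
Multiply by the mixture weights:
  π_1·L_1 = 0.34 × 0.495532 = 0.168481
  π_2·L_2 = 0.32 × 0.00456659 = 0.00146131
  π_3·L_3 = 0.34 × 4.60257e-06 = 1.56487e-06
Normaliser: 0.168481 + 0.00146131 + 1.56487e-06 = 0.169944
So the posterior for Cluster 1 is 0.168481 / 0.169944 ≈ 0.991.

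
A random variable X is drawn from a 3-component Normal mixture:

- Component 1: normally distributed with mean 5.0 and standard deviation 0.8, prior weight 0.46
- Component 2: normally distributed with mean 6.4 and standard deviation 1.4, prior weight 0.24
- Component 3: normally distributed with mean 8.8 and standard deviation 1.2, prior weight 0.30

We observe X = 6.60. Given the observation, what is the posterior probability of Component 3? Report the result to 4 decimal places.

0.1584

Posterior ∝ prior × likelihood, so P(k | x) ∝ w_k f_k(x); normalise over all components.
Evaluate each component's likelihood at the observed value:
  p_1 = 0.0674887
  p_2 = 0.282066
  p_3 = 0.061926
Prior × likelihood for each component:
  w_1·p_1 = 0.46 × 0.0674887 = 0.0310448
  w_2·p_2 = 0.24 × 0.282066 = 0.0676958
  w_3·p_3 = 0.30 × 0.061926 = 0.0185778
Evidence: 0.0310448 + 0.0676958 + 0.0185778 = 0.117318
So the posterior for Component 3 is 0.0185778 / 0.117318 ≈ 0.1584.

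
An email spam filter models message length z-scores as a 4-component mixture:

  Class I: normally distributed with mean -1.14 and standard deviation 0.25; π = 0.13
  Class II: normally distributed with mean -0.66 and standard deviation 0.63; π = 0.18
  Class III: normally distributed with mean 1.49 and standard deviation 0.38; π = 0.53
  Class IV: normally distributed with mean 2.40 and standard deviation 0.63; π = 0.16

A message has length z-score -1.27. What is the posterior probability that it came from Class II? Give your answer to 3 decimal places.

0.282

The responsibility of component k is π_k f_k(x) divided by Σ_j π_j f_j(x).
Component likelihoods at x = -1.27:
  f_I = (1/(0.25·√(2π)))·exp(−(-1.27−-1.14)²/(2·0.25²)) = 1.595769·exp(-0.13520) = 1.39397
  f_II = (1/(0.63·√(2π)))·exp(−(-1.27−-0.66)²/(2·0.63²)) = 0.633242·exp(-0.46876) = 0.396269
  f_III = (1/(0.38·√(2π)))·exp(−(-1.27−1.49)²/(2·0.38²)) = 1.049848·exp(-26.37673) = 3.68008e-12
  f_IV = (1/(0.63·√(2π)))·exp(−(-1.27−2.40)²/(2·0.63²)) = 0.633242·exp(-16.96762) = 2.70785e-08
Weight by the priors:
  π_I·f_I = 0.13 × 1.39397 = 0.181216
  π_II·f_II = 0.18 × 0.396269 = 0.0713285
  π_III·f_III = 0.53 × 3.68008e-12 = 1.95044e-12
  π_IV·f_IV = 0.16 × 2.70785e-08 = 4.33255e-09
Evidence: 0.181216 + 0.0713285 + 1.95044e-12 + 4.33255e-09 = 0.252545
P(Class II | -1.27) = 0.0713285 / 0.252545 ≈ 0.282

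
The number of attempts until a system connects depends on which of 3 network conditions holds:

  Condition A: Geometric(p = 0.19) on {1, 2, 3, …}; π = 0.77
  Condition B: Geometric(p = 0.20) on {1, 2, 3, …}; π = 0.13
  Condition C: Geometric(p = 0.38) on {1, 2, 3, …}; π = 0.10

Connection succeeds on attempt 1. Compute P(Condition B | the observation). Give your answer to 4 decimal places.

0.1236

Apply Bayes' rule: the posterior for each component is proportional to its prior times its likelihood at x.
Evaluate each component's likelihood at the observed value:
  f_A = 0.19
  f_B = 0.2
  f_C = 0.38
Prior × likelihood for each component:
  P(Z=A)·f_A = 0.77 × 0.19 = 0.1463
  P(Z=B)·f_B = 0.13 × 0.2 = 0.026
  P(Z=C)·f_C = 0.10 × 0.38 = 0.038
Normaliser: 0.1463 + 0.026 + 0.038 = 0.2103
So the posterior for Condition B is 0.026 / 0.2103 ≈ 0.1236.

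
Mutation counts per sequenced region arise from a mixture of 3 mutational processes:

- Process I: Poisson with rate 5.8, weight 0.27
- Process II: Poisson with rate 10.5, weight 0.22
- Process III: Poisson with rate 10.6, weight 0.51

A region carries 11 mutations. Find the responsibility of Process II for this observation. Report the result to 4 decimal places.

0.2837

The responsibility of component k is π_k f_k(x) divided by Σ_j π_j f_j(x).
Component likelihoods at x = 11 mutations:
  p_I = 0.0189515
  p_II = 0.117987
  p_III = 0.118492
Prior × likelihood for each component:
  π_I·p_I = 0.27 × 0.0189515 = 0.00511691
  π_II·p_II = 0.22 × 0.117987 = 0.0259572
  π_III·p_III = 0.51 × 0.118492 = 0.0604307
Evidence: 0.00511691 + 0.0259572 + 0.0604307 = 0.0915048
P(Process II | data) = 0.0259572 / 0.0915048 ≈ 0.2837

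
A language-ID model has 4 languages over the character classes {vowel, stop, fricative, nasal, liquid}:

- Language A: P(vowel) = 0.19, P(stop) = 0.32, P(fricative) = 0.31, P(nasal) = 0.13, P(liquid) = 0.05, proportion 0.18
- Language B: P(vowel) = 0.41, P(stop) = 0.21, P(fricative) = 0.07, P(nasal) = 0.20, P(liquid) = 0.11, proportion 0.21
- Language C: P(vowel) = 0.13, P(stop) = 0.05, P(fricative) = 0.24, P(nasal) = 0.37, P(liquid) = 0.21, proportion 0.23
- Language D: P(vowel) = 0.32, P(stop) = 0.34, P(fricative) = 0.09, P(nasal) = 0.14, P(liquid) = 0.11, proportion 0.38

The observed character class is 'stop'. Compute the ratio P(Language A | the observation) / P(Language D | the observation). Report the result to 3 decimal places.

0.446

Since P(k|x) ∝ w_k f_k(x), the posterior odds are w_i f_i(x) / (w_j f_j(x)).
Categorical probabilities:
  f_A = 0.32
  f_B = 0.21
  f_C = 0.05
  f_D = 0.34
Odds = (0.18/0.38) × (0.32/0.34) = 0.473684 × 0.941176 ≈ 0.446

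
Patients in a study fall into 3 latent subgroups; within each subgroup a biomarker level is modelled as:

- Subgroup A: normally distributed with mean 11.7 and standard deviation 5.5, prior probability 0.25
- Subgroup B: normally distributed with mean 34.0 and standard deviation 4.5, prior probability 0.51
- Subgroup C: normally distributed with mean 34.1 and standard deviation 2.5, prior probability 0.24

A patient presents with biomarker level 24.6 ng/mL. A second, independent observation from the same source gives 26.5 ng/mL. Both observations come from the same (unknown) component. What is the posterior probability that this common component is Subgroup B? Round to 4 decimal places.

By Bayes' theorem, P(k | x) = P(Z=k) f_k(x) / Σ_j P(Z=j) f_j(x).
Since both observations come from the same component, the likelihood for component k is f_k(x₁)·f_k(x₂).
  f_A = [0.00463432] × [0.00194172] = 8.99855e-06
  f_B = [0.0100043] × [0.022106] = 0.000221154
  f_C = [0.000116779] × [0.00157102] = 1.83462e-07
Unnormalised posteriors:
  P(Z=A)·f_A = 0.25 × 8.99855e-06 = 2.24964e-06
  P(Z=B)·f_B = 0.51 × 0.000221154 = 0.000112789
  P(Z=C)·f_C = 0.24 × 1.83462e-07 = 4.40309e-08
Normaliser: 2.24964e-06 + 0.000112789 + 4.40309e-08 = 0.000115082
P(Subgroup B | x₁,x₂) ≈ 0.9801

0.9801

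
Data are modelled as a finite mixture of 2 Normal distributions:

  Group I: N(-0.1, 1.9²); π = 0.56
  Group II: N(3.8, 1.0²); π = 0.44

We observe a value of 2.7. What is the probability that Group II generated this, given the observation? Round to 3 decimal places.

0.707

P(component k | x) = P(Z=k)·f_k(x) / marginal(x), where marginal(x) = Σ_j P(Z=j)·f_j(x).
Evaluate each component's likelihood at the observed value:
  f_I = (1/(1.9·√(2π)))·exp(−(2.7−-0.1)²/(2·1.9²)) = 0.209970·exp(-1.08587) = 0.0708872
  f_II = (1/(1.0·√(2π)))·exp(−(2.7−3.8)²/(2·1.0²)) = 0.398942·exp(-0.60500) = 0.217852
Unnormalised posteriors:
  P(Z=I)·f_I = 0.56 × 0.0708872 = 0.0396968
  P(Z=II)·f_II = 0.44 × 0.217852 = 0.095855
Sum: 0.0396968 + 0.095855 = 0.135552
So the posterior for Group II is 0.095855 / 0.135552 ≈ 0.707.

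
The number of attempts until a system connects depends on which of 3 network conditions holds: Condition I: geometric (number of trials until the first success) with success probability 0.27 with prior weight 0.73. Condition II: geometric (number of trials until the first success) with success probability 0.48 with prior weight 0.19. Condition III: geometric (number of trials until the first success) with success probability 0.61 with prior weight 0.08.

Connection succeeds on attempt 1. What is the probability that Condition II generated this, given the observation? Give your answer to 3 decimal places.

P(component k | x) = w_k·f_k(x) / marginal(x), where marginal(x) = Σ_j w_j·f_j(x).
Component likelihoods at x = 1:
  p_I = 0.27·(1−0.27)^0 = 0.27·1 = 0.27
  p_II = 0.48·(1−0.48)^0 = 0.48·1 = 0.48
  p_III = 0.61·(1−0.61)^0 = 0.61·1 = 0.61
Unnormalised posteriors:
  w_I·p_I = 0.73 × 0.27 = 0.1971
  w_II·p_II = 0.19 × 0.48 = 0.0912
  w_III·p_III = 0.08 × 0.61 = 0.0488
Marginal: 0.1971 + 0.0912 + 0.0488 = 0.3371
P(Condition II | the observation) = 0.0912 / 0.3371 ≈ 0.271

0.271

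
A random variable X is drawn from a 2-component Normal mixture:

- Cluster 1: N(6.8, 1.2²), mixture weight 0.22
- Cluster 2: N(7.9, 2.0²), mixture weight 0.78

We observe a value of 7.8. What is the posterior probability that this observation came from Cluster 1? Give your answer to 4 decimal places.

0.2496

Posterior ∝ prior × likelihood, so P(k | x) ∝ π_k f_k(x); normalise over all components.
Evaluate each component's likelihood at the observed value:
  L_1 = (1/(1.2·√(2π)))·exp(−(7.8−6.8)²/(2·1.2²)) = 0.332452·exp(-0.34722) = 0.234927
  L_2 = (1/(2.0·√(2π)))·exp(−(7.8−7.9)²/(2·2.0²)) = 0.199471·exp(-0.00125) = 0.199222
Multiply by the mixture weights:
  π_1·L_1 = 0.22 × 0.234927 = 0.0516838
  π_2·L_2 = 0.78 × 0.199222 = 0.155393
Normaliser: 0.0516838 + 0.155393 = 0.207077
P(Cluster 1 | the observation) ≈ 0.2496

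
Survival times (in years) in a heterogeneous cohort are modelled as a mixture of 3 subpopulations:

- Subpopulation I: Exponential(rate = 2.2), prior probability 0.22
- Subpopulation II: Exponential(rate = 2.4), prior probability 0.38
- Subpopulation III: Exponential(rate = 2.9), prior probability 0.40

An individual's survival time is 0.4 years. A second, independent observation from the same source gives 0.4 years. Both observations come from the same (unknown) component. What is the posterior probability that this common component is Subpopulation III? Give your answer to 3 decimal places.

The responsibility of component k is w_k f_k(x) divided by Σ_j w_j f_j(x).
Since both observations come from the same component, the likelihood for component k is f_k(x₁)·f_k(x₂).
  f_I = [2.2·e^(−2.2·0.4) = 2.2·e^(−0.8800) = 0.912522] × [0.912522] = 0.832697
  f_II = [2.4·e^(−2.4·0.4) = 2.4·e^(−0.9600) = 0.918943] × [0.918943] = 0.844456
  f_III = [2.9·e^(−2.9·0.4) = 2.9·e^(−1.1600) = 0.90911] × [0.90911] = 0.826481
Unnormalised posteriors:
  w_I·f_I = 0.22 × 0.832697 = 0.183193
  w_II·f_II = 0.38 × 0.844456 = 0.320893
  w_III·f_III = 0.40 × 0.826481 = 0.330592
Evidence: 0.183193 + 0.320893 + 0.330592 = 0.834679
P(Subpopulation III | x₁, x₂) ≈ 0.396

0.396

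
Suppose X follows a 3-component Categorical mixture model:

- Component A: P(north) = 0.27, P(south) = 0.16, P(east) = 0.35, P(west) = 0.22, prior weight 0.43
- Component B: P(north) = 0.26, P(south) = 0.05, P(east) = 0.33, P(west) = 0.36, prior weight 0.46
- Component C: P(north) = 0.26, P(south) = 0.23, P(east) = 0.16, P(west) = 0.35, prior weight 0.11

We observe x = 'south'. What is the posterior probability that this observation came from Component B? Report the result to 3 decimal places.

0.196

By Bayes' theorem, P(k | x) = π_k f_k(x) / Σ_j π_j f_j(x).
Categorical probabilities:
  p_A = 0.16
  p_B = 0.05
  p_C = 0.23
Weight by the priors:
  π_A·p_A = 0.43 × 0.16 = 0.0688
  π_B·p_B = 0.46 × 0.05 = 0.023
  π_C·p_C = 0.11 × 0.23 = 0.0253
Denominator: 0.0688 + 0.023 + 0.0253 = 0.1171
P(Component B | x) ≈ 0.196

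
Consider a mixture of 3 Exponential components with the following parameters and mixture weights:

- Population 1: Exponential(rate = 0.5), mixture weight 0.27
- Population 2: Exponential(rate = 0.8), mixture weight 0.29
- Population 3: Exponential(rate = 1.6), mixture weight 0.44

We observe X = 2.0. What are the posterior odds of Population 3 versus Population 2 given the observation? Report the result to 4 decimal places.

The posterior odds equal the prior odds times the likelihood ratio: (w_i/w_j)·(f_i(x)/f_j(x)).
Component likelihoods at x = 2.0:
  f_1 = 0.18394
  f_2 = 0.161517
  f_3 = 0.0652195
Posterior odds = (w_3·f_3) / (w_2·f_2) = (0.44·0.0652195) / (0.29·0.161517) = 0.0286966 / 0.04684 ≈ 0.6127

0.6127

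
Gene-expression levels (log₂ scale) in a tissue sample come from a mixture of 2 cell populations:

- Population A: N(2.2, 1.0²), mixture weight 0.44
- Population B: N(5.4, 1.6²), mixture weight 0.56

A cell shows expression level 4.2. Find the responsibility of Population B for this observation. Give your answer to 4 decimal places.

P(component k | x) = π_k·f_k(x) / marginal(x), where marginal(x) = Σ_j π_j·f_j(x).
Evaluate each component's likelihood at the observed value:
  L_A = (1/(1.0·√(2π)))·exp(−(4.2−2.2)²/(2·1.0²)) = 0.398942·exp(-2.00000) = 0.053991
  L_B = (1/(1.6·√(2π)))·exp(−(4.2−5.4)²/(2·1.6²)) = 0.249339·exp(-0.28125) = 0.188211
Unnormalised posteriors:
  π_A·L_A = 0.44 × 0.053991 = 0.023756
  π_B·L_B = 0.56 × 0.188211 = 0.105398
Denominator: 0.023756 + 0.105398 = 0.129154
So the posterior for Population B is 0.105398 / 0.129154 ≈ 0.8161.

0.8161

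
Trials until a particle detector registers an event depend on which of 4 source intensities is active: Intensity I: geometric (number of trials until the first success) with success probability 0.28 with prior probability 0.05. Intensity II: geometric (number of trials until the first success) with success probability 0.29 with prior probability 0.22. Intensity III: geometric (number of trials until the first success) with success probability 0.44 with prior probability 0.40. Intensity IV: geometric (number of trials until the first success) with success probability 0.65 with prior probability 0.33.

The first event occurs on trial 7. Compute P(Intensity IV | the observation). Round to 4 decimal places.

Apply Bayes' rule: the posterior for each component is proportional to its prior times its likelihood at x.
Component likelihoods at x = 7:
  p_I = 0.0390079
  p_II = 0.0371491
  p_III = 0.01357
  p_IV = 0.00119487
Multiply by the mixture weights:
  w_I·p_I = 0.05 × 0.0390079 = 0.0019504
  w_II·p_II = 0.22 × 0.0371491 = 0.0081728
  w_III·p_III = 0.40 × 0.01357 = 0.00542801
  w_IV·p_IV = 0.33 × 0.00119487 = 0.000394308
Normaliser: 0.0019504 + 0.0081728 + 0.00542801 + 0.000394308 = 0.0159455
P(Intensity IV | x) = 0.000394308 / 0.0159455 ≈ 0.0247

0.0247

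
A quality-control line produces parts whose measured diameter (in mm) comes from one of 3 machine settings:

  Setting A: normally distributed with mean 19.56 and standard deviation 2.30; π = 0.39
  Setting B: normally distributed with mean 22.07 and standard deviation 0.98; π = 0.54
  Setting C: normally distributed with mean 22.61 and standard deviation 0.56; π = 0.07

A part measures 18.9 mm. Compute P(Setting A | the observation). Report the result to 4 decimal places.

P(component k | x) = π_k·f_k(x) / marginal(x), where marginal(x) = Σ_j π_j·f_j(x).
Evaluate each component's likelihood at the observed value:
  f_A = (1/(2.30·√(2π)))·exp(−(18.9−19.56)²/(2·2.30²)) = 0.173453·exp(-0.04117) = 0.166457
  f_B = (1/(0.98·√(2π)))·exp(−(18.9−22.07)²/(2·0.98²)) = 0.407084·exp(-5.23162) = 0.0021758
  f_C = (1/(0.56·√(2π)))·exp(−(18.9−22.61)²/(2·0.56²)) = 0.712397·exp(-21.94531) = 2.09891e-10
Multiply by the mixture weights:
  π_A·f_A = 0.39 × 0.166457 = 0.0649181
  π_B·f_B = 0.54 × 0.0021758 = 0.00117493
  π_C·f_C = 0.07 × 2.09891e-10 = 1.46924e-11
Sum: 0.0649181 + 0.00117493 + 1.46924e-11 = 0.0660931
Responsibility of Setting A: 0.0649181 / 0.0660931 ≈ 0.9822

0.9822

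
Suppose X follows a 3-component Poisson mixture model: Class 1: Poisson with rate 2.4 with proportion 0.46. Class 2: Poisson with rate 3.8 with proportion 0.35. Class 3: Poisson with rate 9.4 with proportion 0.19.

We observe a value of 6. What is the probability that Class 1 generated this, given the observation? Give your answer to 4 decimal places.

0.1881

By Bayes' theorem, P(k | x) = P(Z=k) f_k(x) / Σ_j P(Z=j) f_j(x).
Evaluate each component's likelihood at the observed value:
  L_1 = 0.0240784
  L_2 = 0.0935513
  L_3 = 0.0792623
Prior × likelihood for each component:
  P(Z=1)·L_1 = 0.46 × 0.0240784 = 0.0110761
  P(Z=2)·L_2 = 0.35 × 0.0935513 = 0.032743
  P(Z=3)·L_3 = 0.19 × 0.0792623 = 0.0150598
Sum: 0.0110761 + 0.032743 + 0.0150598 = 0.0588789
Responsibility of Class 1: 0.0110761 / 0.0588789 ≈ 0.1881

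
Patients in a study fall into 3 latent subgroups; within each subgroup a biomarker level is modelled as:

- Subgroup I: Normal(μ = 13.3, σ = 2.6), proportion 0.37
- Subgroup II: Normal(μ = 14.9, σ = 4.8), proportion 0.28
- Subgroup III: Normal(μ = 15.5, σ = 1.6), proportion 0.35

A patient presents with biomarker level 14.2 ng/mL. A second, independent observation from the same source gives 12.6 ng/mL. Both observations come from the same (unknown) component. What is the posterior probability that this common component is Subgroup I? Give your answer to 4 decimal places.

0.6257

The responsibility of component k is π_k f_k(x) divided by Σ_j π_j f_j(x).
Since both observations come from the same component, the likelihood for component k is f_k(x₁)·f_k(x₂).
  f_I = [0.144517] × [0.147978] = 0.0213853
  f_II = [0.0822339] × [0.0740989] = 0.00609344
  f_III = [0.179242] × [0.0482422] = 0.00864702
Weight by the priors:
  π_I·f_I = 0.37 × 0.0213853 = 0.00791254
  π_II·f_II = 0.28 × 0.00609344 = 0.00170616
  π_III·f_III = 0.35 × 0.00864702 = 0.00302646
Normaliser: 0.00791254 + 0.00170616 + 0.00302646 = 0.0126452
Responsibility of Subgroup I: 0.00791254 / 0.0126452 ≈ 0.6257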